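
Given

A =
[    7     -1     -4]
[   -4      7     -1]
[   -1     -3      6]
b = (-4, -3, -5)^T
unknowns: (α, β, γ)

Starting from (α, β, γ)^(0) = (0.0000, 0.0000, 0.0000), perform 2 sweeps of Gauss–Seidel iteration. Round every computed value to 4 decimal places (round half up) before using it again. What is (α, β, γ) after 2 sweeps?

(-1.4256, -1.4298, -1.7858)

Iteration 1:
  α = (-4 - (-1)·0.0000 - (-4)·0.0000) / (7) = -0.5714
  β = (-3 - (-4)·-0.5714 - (-1)·0.0000) / (7) = -0.7551
  γ = (-5 - (-1)·-0.5714 - (-3)·-0.7551) / (6) = -1.3061
Iteration 2:
  α = (-4 - (-1)·-0.7551 - (-4)·-1.3061) / (7) = -1.4256
  β = (-3 - (-4)·-1.4256 - (-1)·-1.3061) / (7) = -1.4298
  γ = (-5 - (-1)·-1.4256 - (-3)·-1.4298) / (6) = -1.7858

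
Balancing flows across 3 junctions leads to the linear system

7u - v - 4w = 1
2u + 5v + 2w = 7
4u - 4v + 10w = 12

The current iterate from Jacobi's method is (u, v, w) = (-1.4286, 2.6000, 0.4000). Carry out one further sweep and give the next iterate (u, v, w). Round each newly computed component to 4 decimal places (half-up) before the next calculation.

One sweep:
  u = (1 - (-1)·2.6000 - (-4)·0.4000) / (7) = 0.7429
  v = (7 - (2)·-1.4286 - (2)·0.4000) / (5) = 1.8114
  w = (12 - (4)·-1.4286 - (-4)·2.6000) / (10) = 2.8114

(0.7429, 1.8114, 2.8114)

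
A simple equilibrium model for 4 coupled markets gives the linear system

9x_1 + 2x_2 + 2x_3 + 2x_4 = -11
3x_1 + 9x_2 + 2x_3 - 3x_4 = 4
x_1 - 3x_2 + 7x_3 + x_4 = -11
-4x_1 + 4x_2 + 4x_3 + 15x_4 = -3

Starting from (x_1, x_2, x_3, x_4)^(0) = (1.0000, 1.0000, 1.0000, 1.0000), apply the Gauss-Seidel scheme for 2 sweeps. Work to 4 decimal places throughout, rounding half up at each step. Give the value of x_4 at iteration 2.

Iteration 1:
  x_1 = (-11 - (2)·1.0000 - (2)·1.0000 - (2)·1.0000) / (9) = -1.8889
  x_2 = (4 - (3)·-1.8889 - (2)·1.0000 - (-3)·1.0000) / (9) = 1.1852
  x_3 = (-11 - (1)·-1.8889 - (-3)·1.1852 - (1)·1.0000) / (7) = -0.9365
  x_4 = (-3 - (-4)·-1.8889 - (4)·1.1852 - (4)·-0.9365) / (15) = -0.7700
Iteration 2:
  x_1 = (-11 - (2)·1.1852 - (2)·-0.9365 - (2)·-0.7700) / (9) = -1.1064
  x_2 = (4 - (3)·-1.1064 - (2)·-0.9365 - (-3)·-0.7700) / (9) = 0.7647
  x_3 = (-11 - (1)·-1.1064 - (-3)·0.7647 - (1)·-0.7700) / (7) = -0.9756
  x_4 = (-3 - (-4)·-1.1064 - (4)·0.7647 - (4)·-0.9756) / (15) = -0.4388

-0.4388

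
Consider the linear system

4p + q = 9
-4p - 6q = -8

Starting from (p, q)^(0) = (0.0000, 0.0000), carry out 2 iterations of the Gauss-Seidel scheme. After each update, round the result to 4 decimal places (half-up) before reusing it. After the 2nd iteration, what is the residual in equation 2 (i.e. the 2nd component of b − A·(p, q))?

Iteration 1:
  p = (9 - (1)·0.0000) / (4) = 2.2500
  q = (-8 - (-4)·2.2500) / (-6) = -0.1667
Iteration 2:
  p = (9 - (1)·-0.1667) / (4) = 2.2917
  q = (-8 - (-4)·2.2917) / (-6) = -0.1945
Residual b − A·x = (0.0277, -0.0002)

-0.0002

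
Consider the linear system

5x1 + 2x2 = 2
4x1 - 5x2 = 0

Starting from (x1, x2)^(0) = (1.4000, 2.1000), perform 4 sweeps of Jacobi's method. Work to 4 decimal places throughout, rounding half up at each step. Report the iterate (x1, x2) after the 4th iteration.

Iteration 1:
  x1 = (2 - (2)·2.1000) / (5) = -0.4400
  x2 = (0 - (4)·1.4000) / (-5) = 1.1200
Iteration 2:
  x1 = (2 - (2)·1.1200) / (5) = -0.0480
  x2 = (0 - (4)·-0.4400) / (-5) = -0.3520
Iteration 3:
  x1 = (2 - (2)·-0.3520) / (5) = 0.5408
  x2 = (0 - (4)·-0.0480) / (-5) = -0.0384
Iteration 4:
  x1 = (2 - (2)·-0.0384) / (5) = 0.4154
  x2 = (0 - (4)·0.5408) / (-5) = 0.4326

(0.4154, 0.4326)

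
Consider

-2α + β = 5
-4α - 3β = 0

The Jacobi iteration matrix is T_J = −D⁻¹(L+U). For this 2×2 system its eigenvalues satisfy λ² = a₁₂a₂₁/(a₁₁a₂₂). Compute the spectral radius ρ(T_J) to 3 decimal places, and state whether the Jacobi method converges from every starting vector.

a₁₂a₂₁/(a₁₁a₂₂) = (1)·(-4) / ((-2)·(-3)) = -0.666667
ρ = √|-0.666667| = √0.666667 = 0.816
ρ < 1, so Jacobi converges

0.816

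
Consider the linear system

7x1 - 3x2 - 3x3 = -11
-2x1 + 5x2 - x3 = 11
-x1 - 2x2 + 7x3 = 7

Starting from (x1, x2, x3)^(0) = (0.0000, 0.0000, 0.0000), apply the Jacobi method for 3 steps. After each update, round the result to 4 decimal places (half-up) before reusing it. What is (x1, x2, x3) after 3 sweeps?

Iteration 1:
  x1 = (-11 - (-3)·0.0000 - (-3)·0.0000) / (7) = -1.5714
  x2 = (11 - (-2)·0.0000 - (-1)·0.0000) / (5) = 2.2000
  x3 = (7 - (-1)·0.0000 - (-2)·0.0000) / (7) = 1.0000
Iteration 2:
  x1 = (-11 - (-3)·2.2000 - (-3)·1.0000) / (7) = -0.2000
  x2 = (11 - (-2)·-1.5714 - (-1)·1.0000) / (5) = 1.7714
  x3 = (7 - (-1)·-1.5714 - (-2)·2.2000) / (7) = 1.4041
Iteration 3:
  x1 = (-11 - (-3)·1.7714 - (-3)·1.4041) / (7) = -0.2105
  x2 = (11 - (-2)·-0.2000 - (-1)·1.4041) / (5) = 2.4008
  x3 = (7 - (-1)·-0.2000 - (-2)·1.7714) / (7) = 1.4775

(-0.2105, 2.4008, 1.4775)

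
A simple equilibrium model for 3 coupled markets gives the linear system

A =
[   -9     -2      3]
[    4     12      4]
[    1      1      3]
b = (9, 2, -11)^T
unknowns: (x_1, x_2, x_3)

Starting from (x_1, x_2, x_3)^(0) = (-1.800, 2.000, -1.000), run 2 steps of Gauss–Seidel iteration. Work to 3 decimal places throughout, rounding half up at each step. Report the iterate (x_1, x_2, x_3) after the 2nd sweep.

Iteration 1:
  x_1 = (9 - (-2)·2.000 - (3)·-1.000) / (-9) = -1.778
  x_2 = (2 - (4)·-1.778 - (4)·-1.000) / (12) = 1.093
  x_3 = (-11 - (1)·-1.778 - (1)·1.093) / (3) = -3.438
Iteration 2:
  x_1 = (9 - (-2)·1.093 - (3)·-3.438) / (-9) = -2.389
  x_2 = (2 - (4)·-2.389 - (4)·-3.438) / (12) = 2.109
  x_3 = (-11 - (1)·-2.389 - (1)·2.109) / (3) = -3.573

(-2.389, 2.109, -3.573)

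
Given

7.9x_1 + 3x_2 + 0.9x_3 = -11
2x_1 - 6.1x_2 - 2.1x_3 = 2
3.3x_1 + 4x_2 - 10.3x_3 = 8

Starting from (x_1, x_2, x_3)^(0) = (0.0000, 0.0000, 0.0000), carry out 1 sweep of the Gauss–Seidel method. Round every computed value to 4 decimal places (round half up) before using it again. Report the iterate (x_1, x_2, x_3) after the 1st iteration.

(-1.3924, -0.7844, -1.5274)

Iteration 1:
  x_1 = (-11 - (3)·0.0000 - (0.9)·0.0000) / (7.9) = -1.3924
  x_2 = (2 - (2)·-1.3924 - (-2.1)·0.0000) / (-6.1) = -0.7844
  x_3 = (8 - (3.3)·-1.3924 - (4)·-0.7844) / (-10.3) = -1.5274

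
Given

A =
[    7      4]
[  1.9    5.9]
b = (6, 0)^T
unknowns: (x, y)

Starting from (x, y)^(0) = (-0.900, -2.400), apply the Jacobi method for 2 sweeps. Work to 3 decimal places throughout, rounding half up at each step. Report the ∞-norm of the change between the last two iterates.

Iteration 1:
  x = (6 - (4)·-2.400) / (7) = 2.229
  y = (0 - (1.9)·-0.900) / (5.9) = 0.290
Iteration 2:
  x = (6 - (4)·0.290) / (7) = 0.691
  y = (0 - (1.9)·2.229) / (5.9) = -0.718
Change: (-1.538, -1.008) → max |·| = 1.538

1.538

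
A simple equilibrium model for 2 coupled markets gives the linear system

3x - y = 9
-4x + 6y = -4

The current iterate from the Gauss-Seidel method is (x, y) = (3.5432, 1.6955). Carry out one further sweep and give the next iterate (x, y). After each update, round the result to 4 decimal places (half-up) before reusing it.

One sweep:
  x = (9 - (-1)·1.6955) / (3) = 3.5652
  y = (-4 - (-4)·3.5652) / (6) = 1.7101

(3.5652, 1.7101)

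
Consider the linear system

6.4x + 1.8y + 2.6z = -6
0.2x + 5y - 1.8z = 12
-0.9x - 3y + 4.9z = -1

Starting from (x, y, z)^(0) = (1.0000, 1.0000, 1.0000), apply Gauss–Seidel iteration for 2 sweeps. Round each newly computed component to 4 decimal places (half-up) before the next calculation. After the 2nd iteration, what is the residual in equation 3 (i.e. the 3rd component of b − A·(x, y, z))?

Iteration 1:
  x = (-6 - (1.8)·1.0000 - (2.6)·1.0000) / (6.4) = -1.6250
  y = (12 - (0.2)·-1.6250 - (-1.8)·1.0000) / (5) = 2.8250
  z = (-1 - (-0.9)·-1.6250 - (-3)·2.8250) / (4.9) = 1.2270
Iteration 2:
  x = (-6 - (1.8)·2.8250 - (2.6)·1.2270) / (6.4) = -2.2305
  y = (12 - (0.2)·-2.2305 - (-1.8)·1.2270) / (5) = 2.9309
  z = (-1 - (-0.9)·-2.2305 - (-3)·2.9309) / (4.9) = 1.1807
Residual b − A·x = (-0.0702, -0.0831, -0.0002)

-0.0002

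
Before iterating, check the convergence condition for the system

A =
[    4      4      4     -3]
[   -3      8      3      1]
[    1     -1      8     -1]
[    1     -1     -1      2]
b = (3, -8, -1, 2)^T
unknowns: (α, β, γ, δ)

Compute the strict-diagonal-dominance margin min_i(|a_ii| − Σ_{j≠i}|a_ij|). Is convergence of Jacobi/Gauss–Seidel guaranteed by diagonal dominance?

row 1: |4| − (4+4+3) = -7
row 2: |8| − (3+3+1) = 1
row 3: |8| − (1+1+1) = 5
row 4: |2| − (1+1+1) = -1
minimum over rows = -7 → not strictly diagonally dominant

-7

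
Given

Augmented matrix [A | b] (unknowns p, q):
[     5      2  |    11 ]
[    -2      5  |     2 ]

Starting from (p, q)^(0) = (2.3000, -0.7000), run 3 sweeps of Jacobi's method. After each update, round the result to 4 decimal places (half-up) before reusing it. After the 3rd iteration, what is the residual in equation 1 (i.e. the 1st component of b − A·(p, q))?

Iteration 1:
  p = (11 - (2)·-0.7000) / (5) = 2.4800
  q = (2 - (-2)·2.3000) / (5) = 1.3200
Iteration 2:
  p = (11 - (2)·1.3200) / (5) = 1.6720
  q = (2 - (-2)·2.4800) / (5) = 1.3920
Iteration 3:
  p = (11 - (2)·1.3920) / (5) = 1.6432
  q = (2 - (-2)·1.6720) / (5) = 1.0688
Residual b − A·x = (0.6464, -0.0576)

0.6464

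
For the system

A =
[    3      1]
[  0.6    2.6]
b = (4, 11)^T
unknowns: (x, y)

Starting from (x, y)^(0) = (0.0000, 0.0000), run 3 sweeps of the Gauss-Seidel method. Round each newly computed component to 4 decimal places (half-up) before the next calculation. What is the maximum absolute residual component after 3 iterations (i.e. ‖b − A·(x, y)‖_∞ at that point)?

Iteration 1:
  x = (4 - (1)·0.0000) / (3) = 1.3333
  y = (11 - (0.6)·1.3333) / (2.6) = 3.9231
Iteration 2:
  x = (4 - (1)·3.9231) / (3) = 0.0256
  y = (11 - (0.6)·0.0256) / (2.6) = 4.2249
Iteration 3:
  x = (4 - (1)·4.2249) / (3) = -0.0750
  y = (11 - (0.6)·-0.0750) / (2.6) = 4.2481
Residual b − A·x = (-0.0231, -0.0001); ∞-norm = 0.0231

0.0231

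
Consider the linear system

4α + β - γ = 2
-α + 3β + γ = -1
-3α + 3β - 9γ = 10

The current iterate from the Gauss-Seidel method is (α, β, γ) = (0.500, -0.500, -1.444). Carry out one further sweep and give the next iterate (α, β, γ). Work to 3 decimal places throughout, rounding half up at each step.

(0.264, 0.236, -1.120)

One sweep:
  α = (2 - (1)·-0.500 - (-1)·-1.444) / (4) = 0.264
  β = (-1 - (-1)·0.264 - (1)·-1.444) / (3) = 0.236
  γ = (10 - (-3)·0.264 - (3)·0.236) / (-9) = -1.120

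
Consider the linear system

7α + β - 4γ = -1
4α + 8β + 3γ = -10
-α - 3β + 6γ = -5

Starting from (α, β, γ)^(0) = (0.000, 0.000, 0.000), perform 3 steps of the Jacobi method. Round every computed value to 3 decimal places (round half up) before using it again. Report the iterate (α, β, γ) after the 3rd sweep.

(-0.866, -0.474, -1.340)

Iteration 1:
  α = (-1 - (1)·0.000 - (-4)·0.000) / (7) = -0.143
  β = (-10 - (4)·0.000 - (3)·0.000) / (8) = -1.250
  γ = (-5 - (-1)·0.000 - (-3)·0.000) / (6) = -0.833
Iteration 2:
  α = (-1 - (1)·-1.250 - (-4)·-0.833) / (7) = -0.440
  β = (-10 - (4)·-0.143 - (3)·-0.833) / (8) = -0.866
  γ = (-5 - (-1)·-0.143 - (-3)·-1.250) / (6) = -1.482
Iteration 3:
  α = (-1 - (1)·-0.866 - (-4)·-1.482) / (7) = -0.866
  β = (-10 - (4)·-0.440 - (3)·-1.482) / (8) = -0.474
  γ = (-5 - (-1)·-0.440 - (-3)·-0.866) / (6) = -1.340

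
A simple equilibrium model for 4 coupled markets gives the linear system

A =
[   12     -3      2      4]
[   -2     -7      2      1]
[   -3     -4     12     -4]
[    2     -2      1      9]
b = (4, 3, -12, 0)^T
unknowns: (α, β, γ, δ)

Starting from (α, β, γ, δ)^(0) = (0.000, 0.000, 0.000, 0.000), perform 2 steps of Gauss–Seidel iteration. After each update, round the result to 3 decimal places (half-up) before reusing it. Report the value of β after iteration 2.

-0.866

Iteration 1:
  α = (4 - (-3)·0.000 - (2)·0.000 - (4)·0.000) / (12) = 0.333
  β = (3 - (-2)·0.333 - (2)·0.000 - (1)·0.000) / (-7) = -0.524
  γ = (-12 - (-3)·0.333 - (-4)·-0.524 - (-4)·0.000) / (12) = -1.091
  δ = (0 - (2)·0.333 - (-2)·-0.524 - (1)·-1.091) / (9) = -0.069
Iteration 2:
  α = (4 - (-3)·-0.524 - (2)·-1.091 - (4)·-0.069) / (12) = 0.407
  β = (3 - (-2)·0.407 - (2)·-1.091 - (1)·-0.069) / (-7) = -0.866
  γ = (-12 - (-3)·0.407 - (-4)·-0.866 - (-4)·-0.069) / (12) = -1.210
  δ = (0 - (2)·0.407 - (-2)·-0.866 - (1)·-1.210) / (9) = -0.148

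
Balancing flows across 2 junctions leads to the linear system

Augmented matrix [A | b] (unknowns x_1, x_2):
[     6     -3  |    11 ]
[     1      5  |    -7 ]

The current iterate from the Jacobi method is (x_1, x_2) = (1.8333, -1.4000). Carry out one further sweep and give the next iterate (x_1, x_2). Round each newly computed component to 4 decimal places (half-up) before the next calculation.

(1.1333, -1.7667)

One sweep:
  x_1 = (11 - (-3)·-1.4000) / (6) = 1.1333
  x_2 = (-7 - (1)·1.8333) / (5) = -1.7667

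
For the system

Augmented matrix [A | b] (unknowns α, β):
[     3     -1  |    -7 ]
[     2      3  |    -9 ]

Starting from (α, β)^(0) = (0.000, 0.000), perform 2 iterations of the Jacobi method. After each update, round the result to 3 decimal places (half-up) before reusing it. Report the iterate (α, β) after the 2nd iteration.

Iteration 1:
  α = (-7 - (-1)·0.000) / (3) = -2.333
  β = (-9 - (2)·0.000) / (3) = -3.000
Iteration 2:
  α = (-7 - (-1)·-3.000) / (3) = -3.333
  β = (-9 - (2)·-2.333) / (3) = -1.445

(-3.333, -1.445)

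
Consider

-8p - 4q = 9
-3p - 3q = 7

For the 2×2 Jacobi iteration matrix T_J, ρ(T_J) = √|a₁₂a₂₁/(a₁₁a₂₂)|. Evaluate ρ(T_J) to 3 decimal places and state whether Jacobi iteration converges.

0.707

a₁₂a₂₁/(a₁₁a₂₂) = (-4)·(-3) / ((-8)·(-3)) = 0.500000
ρ = √|0.500000| = √0.500000 = 0.707
ρ < 1, so Jacobi converges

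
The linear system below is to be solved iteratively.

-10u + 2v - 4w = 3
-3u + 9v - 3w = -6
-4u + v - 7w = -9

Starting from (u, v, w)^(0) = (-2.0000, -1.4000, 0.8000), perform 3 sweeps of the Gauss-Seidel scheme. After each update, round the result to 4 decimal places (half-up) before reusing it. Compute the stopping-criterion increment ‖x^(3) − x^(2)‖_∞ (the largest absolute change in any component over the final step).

Iteration 1:
  u = (3 - (2)·-1.4000 - (-4)·0.8000) / (-10) = -0.9000
  v = (-6 - (-3)·-0.9000 - (-3)·0.8000) / (9) = -0.7000
  w = (-9 - (-4)·-0.9000 - (1)·-0.7000) / (-7) = 1.7000
Iteration 2:
  u = (3 - (2)·-0.7000 - (-4)·1.7000) / (-10) = -1.1200
  v = (-6 - (-3)·-1.1200 - (-3)·1.7000) / (9) = -0.4733
  w = (-9 - (-4)·-1.1200 - (1)·-0.4733) / (-7) = 1.8581
Iteration 3:
  u = (3 - (2)·-0.4733 - (-4)·1.8581) / (-10) = -1.1379
  v = (-6 - (-3)·-1.1379 - (-3)·1.8581) / (9) = -0.4266
  w = (-9 - (-4)·-1.1379 - (1)·-0.4266) / (-7) = 1.8750
Change: (-0.0179, 0.0467, 0.0169) → max |·| = 0.0467

0.0467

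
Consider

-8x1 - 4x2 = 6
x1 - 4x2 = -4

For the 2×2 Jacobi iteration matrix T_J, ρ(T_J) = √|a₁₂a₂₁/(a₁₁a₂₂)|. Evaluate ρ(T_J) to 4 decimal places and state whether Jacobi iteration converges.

a₁₂a₂₁/(a₁₁a₂₂) = (-4)·(1) / ((-8)·(-4)) = -0.125000
ρ = √|-0.125000| = √0.125000 = 0.3536
ρ < 1, so Jacobi converges

0.3536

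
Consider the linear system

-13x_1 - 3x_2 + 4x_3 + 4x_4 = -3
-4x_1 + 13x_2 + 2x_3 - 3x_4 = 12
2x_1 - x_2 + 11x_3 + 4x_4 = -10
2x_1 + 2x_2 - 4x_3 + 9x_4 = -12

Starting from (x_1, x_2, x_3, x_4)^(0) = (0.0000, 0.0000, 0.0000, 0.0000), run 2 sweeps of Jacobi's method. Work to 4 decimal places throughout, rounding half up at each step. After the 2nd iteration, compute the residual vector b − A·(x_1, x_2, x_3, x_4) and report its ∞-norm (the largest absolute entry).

Iteration 1:
  x_1 = (-3 - (-3)·0.0000 - (4)·0.0000 - (4)·0.0000) / (-13) = 0.2308
  x_2 = (12 - (-4)·0.0000 - (2)·0.0000 - (-3)·0.0000) / (13) = 0.9231
  x_3 = (-10 - (2)·0.0000 - (-1)·0.0000 - (4)·0.0000) / (11) = -0.9091
  x_4 = (-12 - (2)·0.0000 - (2)·0.0000 - (-4)·0.0000) / (9) = -1.3333
Iteration 2:
  x_1 = (-3 - (-3)·0.9231 - (4)·-0.9091 - (4)·-1.3333) / (-13) = -0.6722
  x_2 = (12 - (-4)·0.2308 - (2)·-0.9091 - (-3)·-1.3333) / (13) = 0.8263
  x_3 = (-10 - (2)·0.2308 - (-1)·0.9231 - (4)·-1.3333) / (11) = -0.3823
  x_4 = (-12 - (2)·0.2308 - (2)·0.9231 - (-4)·-0.9091) / (9) = -1.9938
Residual b − A·x = (0.2447, -6.6475, 4.3512, 4.1068); ∞-norm = 6.6475

6.6475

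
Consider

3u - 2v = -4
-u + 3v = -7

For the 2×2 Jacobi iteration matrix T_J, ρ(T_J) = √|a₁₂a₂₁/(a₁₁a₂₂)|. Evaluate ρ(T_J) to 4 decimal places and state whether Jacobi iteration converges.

a₁₂a₂₁/(a₁₁a₂₂) = (-2)·(-1) / ((3)·(3)) = 0.222222
ρ = √|0.222222| = √0.222222 = 0.4714
ρ < 1, so Jacobi converges

0.4714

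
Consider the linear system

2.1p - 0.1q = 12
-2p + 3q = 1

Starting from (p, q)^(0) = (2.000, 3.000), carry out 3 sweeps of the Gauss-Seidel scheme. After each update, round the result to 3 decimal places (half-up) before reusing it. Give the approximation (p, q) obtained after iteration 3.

(5.918, 4.279)

Iteration 1:
  p = (12 - (-0.1)·3.000) / (2.1) = 5.857
  q = (1 - (-2)·5.857) / (3) = 4.238
Iteration 2:
  p = (12 - (-0.1)·4.238) / (2.1) = 5.916
  q = (1 - (-2)·5.916) / (3) = 4.277
Iteration 3:
  p = (12 - (-0.1)·4.277) / (2.1) = 5.918
  q = (1 - (-2)·5.918) / (3) = 4.279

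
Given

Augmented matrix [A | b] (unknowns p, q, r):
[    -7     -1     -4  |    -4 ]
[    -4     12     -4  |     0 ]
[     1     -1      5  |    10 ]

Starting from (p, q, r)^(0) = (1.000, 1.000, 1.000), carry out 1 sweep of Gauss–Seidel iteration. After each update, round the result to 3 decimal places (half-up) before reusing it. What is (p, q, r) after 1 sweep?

(-0.143, 0.286, 2.086)

Iteration 1:
  p = (-4 - (-1)·1.000 - (-4)·1.000) / (-7) = -0.143
  q = (0 - (-4)·-0.143 - (-4)·1.000) / (12) = 0.286
  r = (10 - (1)·-0.143 - (-1)·0.286) / (5) = 2.086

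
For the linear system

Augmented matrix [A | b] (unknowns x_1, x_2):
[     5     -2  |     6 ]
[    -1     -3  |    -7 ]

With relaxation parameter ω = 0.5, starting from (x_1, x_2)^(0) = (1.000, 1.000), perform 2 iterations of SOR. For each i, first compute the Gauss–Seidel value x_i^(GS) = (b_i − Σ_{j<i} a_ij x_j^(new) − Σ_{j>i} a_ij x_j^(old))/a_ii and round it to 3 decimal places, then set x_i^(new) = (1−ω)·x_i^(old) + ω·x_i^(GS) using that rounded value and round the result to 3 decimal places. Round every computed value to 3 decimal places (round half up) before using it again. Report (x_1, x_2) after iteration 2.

Iteration 1:
  x_1: GS value = (6 - (-2)·1.000) / (5) = 1.600;  x_1 ← (1−ω)·1.000 + ω·1.600 = 1.300
  x_2: GS value = (-7 - (-1)·1.300) / (-3) = 1.900;  x_2 ← (1−ω)·1.000 + ω·1.900 = 1.450
Iteration 2:
  x_1: GS value = (6 - (-2)·1.450) / (5) = 1.780;  x_1 ← (1−ω)·1.300 + ω·1.780 = 1.540
  x_2: GS value = (-7 - (-1)·1.540) / (-3) = 1.820;  x_2 ← (1−ω)·1.450 + ω·1.820 = 1.635

(1.540, 1.635)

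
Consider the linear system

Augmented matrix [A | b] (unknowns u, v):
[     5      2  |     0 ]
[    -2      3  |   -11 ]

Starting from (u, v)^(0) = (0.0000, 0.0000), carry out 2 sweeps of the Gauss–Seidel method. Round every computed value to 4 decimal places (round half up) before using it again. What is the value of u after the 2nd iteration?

1.4667

Iteration 1:
  u = (0 - (2)·0.0000) / (5) = 0.0000
  v = (-11 - (-2)·0.0000) / (3) = -3.6667
Iteration 2:
  u = (0 - (2)·-3.6667) / (5) = 1.4667
  v = (-11 - (-2)·1.4667) / (3) = -2.6889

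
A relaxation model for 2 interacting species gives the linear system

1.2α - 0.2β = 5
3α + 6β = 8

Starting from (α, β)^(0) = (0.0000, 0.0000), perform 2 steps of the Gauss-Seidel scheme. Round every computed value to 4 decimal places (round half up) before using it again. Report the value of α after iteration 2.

4.0417

Iteration 1:
  α = (5 - (-0.2)·0.0000) / (1.2) = 4.1667
  β = (8 - (3)·4.1667) / (6) = -0.7500
Iteration 2:
  α = (5 - (-0.2)·-0.7500) / (1.2) = 4.0417
  β = (8 - (3)·4.0417) / (6) = -0.6875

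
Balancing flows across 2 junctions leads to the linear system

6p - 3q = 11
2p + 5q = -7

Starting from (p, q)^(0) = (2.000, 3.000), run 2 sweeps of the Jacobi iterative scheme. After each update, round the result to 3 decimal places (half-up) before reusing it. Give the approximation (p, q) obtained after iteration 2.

Iteration 1:
  p = (11 - (-3)·3.000) / (6) = 3.333
  q = (-7 - (2)·2.000) / (5) = -2.200
Iteration 2:
  p = (11 - (-3)·-2.200) / (6) = 0.733
  q = (-7 - (2)·3.333) / (5) = -2.733

(0.733, -2.733)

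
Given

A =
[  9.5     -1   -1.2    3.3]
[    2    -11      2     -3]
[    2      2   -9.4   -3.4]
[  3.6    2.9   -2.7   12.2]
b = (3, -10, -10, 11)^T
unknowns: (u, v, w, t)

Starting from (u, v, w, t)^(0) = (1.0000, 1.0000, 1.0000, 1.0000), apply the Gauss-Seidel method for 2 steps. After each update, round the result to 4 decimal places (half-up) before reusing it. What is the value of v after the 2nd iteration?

0.8889

Iteration 1:
  u = (3 - (-1)·1.0000 - (-1.2)·1.0000 - (3.3)·1.0000) / (9.5) = 0.2000
  v = (-10 - (2)·0.2000 - (2)·1.0000 - (-3)·1.0000) / (-11) = 0.8545
  w = (-10 - (2)·0.2000 - (2)·0.8545 - (-3.4)·1.0000) / (-9.4) = 0.9265
  t = (11 - (3.6)·0.2000 - (2.9)·0.8545 - (-2.7)·0.9265) / (12.2) = 0.8445
Iteration 2:
  u = (3 - (-1)·0.8545 - (-1.2)·0.9265 - (3.3)·0.8445) / (9.5) = 0.2294
  v = (-10 - (2)·0.2294 - (2)·0.9265 - (-3)·0.8445) / (-11) = 0.8889
  w = (-10 - (2)·0.2294 - (2)·0.8889 - (-3.4)·0.8445) / (-9.4) = 0.9963
  t = (11 - (3.6)·0.2294 - (2.9)·0.8889 - (-2.7)·0.9963) / (12.2) = 0.8431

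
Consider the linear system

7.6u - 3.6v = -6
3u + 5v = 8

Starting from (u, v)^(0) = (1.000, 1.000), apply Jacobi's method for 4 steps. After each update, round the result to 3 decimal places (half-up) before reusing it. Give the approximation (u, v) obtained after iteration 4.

(0.058, 1.565)

Iteration 1:
  u = (-6 - (-3.6)·1.000) / (7.6) = -0.316
  v = (8 - (3)·1.000) / (5) = 1.000
Iteration 2:
  u = (-6 - (-3.6)·1.000) / (7.6) = -0.316
  v = (8 - (3)·-0.316) / (5) = 1.790
Iteration 3:
  u = (-6 - (-3.6)·1.790) / (7.6) = 0.058
  v = (8 - (3)·-0.316) / (5) = 1.790
Iteration 4:
  u = (-6 - (-3.6)·1.790) / (7.6) = 0.058
  v = (8 - (3)·0.058) / (5) = 1.565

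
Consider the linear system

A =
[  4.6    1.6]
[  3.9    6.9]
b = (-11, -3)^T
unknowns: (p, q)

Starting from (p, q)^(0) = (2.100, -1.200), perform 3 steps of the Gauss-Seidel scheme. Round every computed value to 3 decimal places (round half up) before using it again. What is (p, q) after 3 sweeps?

(-2.757, 1.124)

Iteration 1:
  p = (-11 - (1.6)·-1.200) / (4.6) = -1.974
  q = (-3 - (3.9)·-1.974) / (6.9) = 0.681
Iteration 2:
  p = (-11 - (1.6)·0.681) / (4.6) = -2.628
  q = (-3 - (3.9)·-2.628) / (6.9) = 1.051
Iteration 3:
  p = (-11 - (1.6)·1.051) / (4.6) = -2.757
  q = (-3 - (3.9)·-2.757) / (6.9) = 1.124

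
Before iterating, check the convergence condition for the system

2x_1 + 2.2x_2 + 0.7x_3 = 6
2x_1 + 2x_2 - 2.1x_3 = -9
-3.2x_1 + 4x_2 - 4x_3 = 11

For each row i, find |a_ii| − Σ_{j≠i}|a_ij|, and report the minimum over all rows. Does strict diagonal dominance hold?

row 1: |2| − (2.2+0.7) = -0.9
row 2: |2| − (2+2.1) = -2.1
row 3: |-4| − (3.2+4) = -3.2
minimum over rows = -3.2 → not strictly diagonally dominant

-3.2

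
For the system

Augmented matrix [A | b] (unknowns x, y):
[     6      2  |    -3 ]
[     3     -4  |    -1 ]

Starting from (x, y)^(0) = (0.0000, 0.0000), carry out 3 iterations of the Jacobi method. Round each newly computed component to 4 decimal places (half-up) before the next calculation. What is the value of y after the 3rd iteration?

Iteration 1:
  x = (-3 - (2)·0.0000) / (6) = -0.5000
  y = (-1 - (3)·0.0000) / (-4) = 0.2500
Iteration 2:
  x = (-3 - (2)·0.2500) / (6) = -0.5833
  y = (-1 - (3)·-0.5000) / (-4) = -0.1250
Iteration 3:
  x = (-3 - (2)·-0.1250) / (6) = -0.4583
  y = (-1 - (3)·-0.5833) / (-4) = -0.1875

-0.1875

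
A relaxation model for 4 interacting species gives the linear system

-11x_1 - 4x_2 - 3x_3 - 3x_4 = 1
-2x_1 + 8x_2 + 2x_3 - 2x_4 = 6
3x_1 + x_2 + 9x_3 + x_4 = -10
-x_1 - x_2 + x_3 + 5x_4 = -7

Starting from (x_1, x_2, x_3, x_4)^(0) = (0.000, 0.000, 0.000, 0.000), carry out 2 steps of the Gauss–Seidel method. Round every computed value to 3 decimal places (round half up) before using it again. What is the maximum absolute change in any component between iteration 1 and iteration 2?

0.336

Iteration 1:
  x_1 = (1 - (-4)·0.000 - (-3)·0.000 - (-3)·0.000) / (-11) = -0.091
  x_2 = (6 - (-2)·-0.091 - (2)·0.000 - (-2)·0.000) / (8) = 0.727
  x_3 = (-10 - (3)·-0.091 - (1)·0.727 - (1)·0.000) / (9) = -1.162
  x_4 = (-7 - (-1)·-0.091 - (-1)·0.727 - (1)·-1.162) / (5) = -1.040
Iteration 2:
  x_1 = (1 - (-4)·0.727 - (-3)·-1.162 - (-3)·-1.040) / (-11) = 0.245
  x_2 = (6 - (-2)·0.245 - (2)·-1.162 - (-2)·-1.040) / (8) = 0.842
  x_3 = (-10 - (3)·0.245 - (1)·0.842 - (1)·-1.040) / (9) = -1.171
  x_4 = (-7 - (-1)·0.245 - (-1)·0.842 - (1)·-1.171) / (5) = -0.948
Change: (0.336, 0.115, -0.009, 0.092) → max |·| = 0.336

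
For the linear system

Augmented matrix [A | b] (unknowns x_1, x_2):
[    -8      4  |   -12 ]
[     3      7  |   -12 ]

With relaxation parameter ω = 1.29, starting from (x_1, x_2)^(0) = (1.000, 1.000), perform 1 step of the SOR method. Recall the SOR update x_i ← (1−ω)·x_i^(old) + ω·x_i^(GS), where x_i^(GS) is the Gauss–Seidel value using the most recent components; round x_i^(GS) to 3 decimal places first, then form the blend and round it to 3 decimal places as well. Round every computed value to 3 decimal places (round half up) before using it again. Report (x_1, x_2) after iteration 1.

(2.290, -3.768)

Iteration 1:
  x_1: GS value = (-12 - (4)·1.000) / (-8) = 2.000;  x_1 ← (1−ω)·1.000 + ω·2.000 = 2.290
  x_2: GS value = (-12 - (3)·2.290) / (7) = -2.696;  x_2 ← (1−ω)·1.000 + ω·-2.696 = -3.768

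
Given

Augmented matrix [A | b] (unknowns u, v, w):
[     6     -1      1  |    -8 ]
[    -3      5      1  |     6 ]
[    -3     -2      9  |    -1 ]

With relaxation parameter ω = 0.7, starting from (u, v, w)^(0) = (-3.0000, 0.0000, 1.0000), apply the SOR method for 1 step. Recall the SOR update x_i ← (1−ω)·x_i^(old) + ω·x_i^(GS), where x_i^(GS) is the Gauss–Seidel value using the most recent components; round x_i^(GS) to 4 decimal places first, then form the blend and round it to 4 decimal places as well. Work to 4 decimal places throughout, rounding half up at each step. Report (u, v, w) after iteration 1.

Iteration 1:
  u: GS value = (-8 - (-1)·0.0000 - (1)·1.0000) / (6) = -1.5000;  u ← (1−ω)·-3.0000 + ω·-1.5000 = -1.9500
  v: GS value = (6 - (-3)·-1.9500 - (1)·1.0000) / (5) = -0.1700;  v ← (1−ω)·0.0000 + ω·-0.1700 = -0.1190
  w: GS value = (-1 - (-3)·-1.9500 - (-2)·-0.1190) / (9) = -0.7876;  w ← (1−ω)·1.0000 + ω·-0.7876 = -0.2513

(-1.9500, -0.1190, -0.2513)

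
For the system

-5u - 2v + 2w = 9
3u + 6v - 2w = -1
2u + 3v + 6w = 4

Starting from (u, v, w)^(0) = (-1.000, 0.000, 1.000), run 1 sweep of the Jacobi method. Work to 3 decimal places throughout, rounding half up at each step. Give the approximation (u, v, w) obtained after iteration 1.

Iteration 1:
  u = (9 - (-2)·0.000 - (2)·1.000) / (-5) = -1.400
  v = (-1 - (3)·-1.000 - (-2)·1.000) / (6) = 0.667
  w = (4 - (2)·-1.000 - (3)·0.000) / (6) = 1.000

(-1.400, 0.667, 1.000)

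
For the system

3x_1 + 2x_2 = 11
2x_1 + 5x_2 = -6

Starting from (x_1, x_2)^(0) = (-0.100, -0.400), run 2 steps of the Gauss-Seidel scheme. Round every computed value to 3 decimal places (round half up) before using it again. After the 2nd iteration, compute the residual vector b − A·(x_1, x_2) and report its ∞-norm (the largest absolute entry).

Iteration 1:
  x_1 = (11 - (2)·-0.400) / (3) = 3.933
  x_2 = (-6 - (2)·3.933) / (5) = -2.773
Iteration 2:
  x_1 = (11 - (2)·-2.773) / (3) = 5.515
  x_2 = (-6 - (2)·5.515) / (5) = -3.406
Residual b − A·x = (1.267, 0.000); ∞-norm = 1.267

1.267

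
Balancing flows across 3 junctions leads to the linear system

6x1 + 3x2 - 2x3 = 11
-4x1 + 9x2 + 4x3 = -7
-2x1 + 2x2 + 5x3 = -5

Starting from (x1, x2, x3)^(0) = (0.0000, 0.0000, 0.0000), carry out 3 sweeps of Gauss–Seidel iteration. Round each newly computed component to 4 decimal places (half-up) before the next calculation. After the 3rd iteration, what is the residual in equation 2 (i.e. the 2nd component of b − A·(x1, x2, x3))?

0.1091

Iteration 1:
  x1 = (11 - (3)·0.0000 - (-2)·0.0000) / (6) = 1.8333
  x2 = (-7 - (-4)·1.8333 - (4)·0.0000) / (9) = 0.0370
  x3 = (-5 - (-2)·1.8333 - (2)·0.0370) / (5) = -0.2815
Iteration 2:
  x1 = (11 - (3)·0.0370 - (-2)·-0.2815) / (6) = 1.7210
  x2 = (-7 - (-4)·1.7210 - (4)·-0.2815) / (9) = 0.1122
  x3 = (-5 - (-2)·1.7210 - (2)·0.1122) / (5) = -0.3565
Iteration 3:
  x1 = (11 - (3)·0.1122 - (-2)·-0.3565) / (6) = 1.6584
  x2 = (-7 - (-4)·1.6584 - (4)·-0.3565) / (9) = 0.1177
  x3 = (-5 - (-2)·1.6584 - (2)·0.1177) / (5) = -0.3837
Residual b − A·x = (-0.0709, 0.1091, -0.0001)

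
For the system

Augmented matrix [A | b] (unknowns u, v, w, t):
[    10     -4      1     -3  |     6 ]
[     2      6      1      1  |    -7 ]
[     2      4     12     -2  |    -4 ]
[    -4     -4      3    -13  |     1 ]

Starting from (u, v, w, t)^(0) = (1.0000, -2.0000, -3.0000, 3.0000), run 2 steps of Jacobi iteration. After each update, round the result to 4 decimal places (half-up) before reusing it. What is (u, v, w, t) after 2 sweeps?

Iteration 1:
  u = (6 - (-4)·-2.0000 - (1)·-3.0000 - (-3)·3.0000) / (10) = 1.0000
  v = (-7 - (2)·1.0000 - (1)·-3.0000 - (1)·3.0000) / (6) = -1.5000
  w = (-4 - (2)·1.0000 - (4)·-2.0000 - (-2)·3.0000) / (12) = 0.6667
  t = (1 - (-4)·1.0000 - (-4)·-2.0000 - (3)·-3.0000) / (-13) = -0.4615
Iteration 2:
  u = (6 - (-4)·-1.5000 - (1)·0.6667 - (-3)·-0.4615) / (10) = -0.2051
  v = (-7 - (2)·1.0000 - (1)·0.6667 - (1)·-0.4615) / (6) = -1.5342
  w = (-4 - (2)·1.0000 - (4)·-1.5000 - (-2)·-0.4615) / (12) = -0.0769
  t = (1 - (-4)·1.0000 - (-4)·-1.5000 - (3)·0.6667) / (-13) = 0.2308

(-0.2051, -1.5342, -0.0769, 0.2308)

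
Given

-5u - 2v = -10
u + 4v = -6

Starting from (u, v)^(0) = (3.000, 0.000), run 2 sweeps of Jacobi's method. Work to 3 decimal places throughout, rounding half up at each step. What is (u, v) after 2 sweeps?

Iteration 1:
  u = (-10 - (-2)·0.000) / (-5) = 2.000
  v = (-6 - (1)·3.000) / (4) = -2.250
Iteration 2:
  u = (-10 - (-2)·-2.250) / (-5) = 2.900
  v = (-6 - (1)·2.000) / (4) = -2.000

(2.900, -2.000)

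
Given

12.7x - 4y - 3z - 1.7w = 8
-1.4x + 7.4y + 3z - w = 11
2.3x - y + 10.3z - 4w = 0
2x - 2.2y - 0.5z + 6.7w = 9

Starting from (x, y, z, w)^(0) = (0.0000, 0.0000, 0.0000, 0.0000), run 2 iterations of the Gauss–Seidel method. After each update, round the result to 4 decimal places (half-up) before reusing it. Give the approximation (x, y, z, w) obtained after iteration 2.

Iteration 1:
  x = (8 - (-4)·0.0000 - (-3)·0.0000 - (-1.7)·0.0000) / (12.7) = 0.6299
  y = (11 - (-1.4)·0.6299 - (3)·0.0000 - (-1)·0.0000) / (7.4) = 1.6057
  z = (0 - (2.3)·0.6299 - (-1)·1.6057 - (-4)·0.0000) / (10.3) = 0.0152
  w = (9 - (2)·0.6299 - (-2.2)·1.6057 - (-0.5)·0.0152) / (6.7) = 1.6836
Iteration 2:
  x = (8 - (-4)·1.6057 - (-3)·0.0152 - (-1.7)·1.6836) / (12.7) = 1.3646
  y = (11 - (-1.4)·1.3646 - (3)·0.0152 - (-1)·1.6836) / (7.4) = 1.9660
  z = (0 - (2.3)·1.3646 - (-1)·1.9660 - (-4)·1.6836) / (10.3) = 0.5400
  w = (9 - (2)·1.3646 - (-2.2)·1.9660 - (-0.5)·0.5400) / (6.7) = 1.6218

(1.3646, 1.9660, 0.5400, 1.6218)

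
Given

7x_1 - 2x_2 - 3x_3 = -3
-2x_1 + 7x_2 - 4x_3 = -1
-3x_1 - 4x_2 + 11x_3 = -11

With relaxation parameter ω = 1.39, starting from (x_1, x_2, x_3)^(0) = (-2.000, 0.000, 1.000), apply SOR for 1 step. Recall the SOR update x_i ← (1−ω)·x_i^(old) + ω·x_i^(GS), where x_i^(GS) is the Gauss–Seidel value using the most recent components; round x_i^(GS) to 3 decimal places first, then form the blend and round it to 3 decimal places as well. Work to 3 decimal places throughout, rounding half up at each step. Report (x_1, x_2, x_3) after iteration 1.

Iteration 1:
  x_1: GS value = (-3 - (-2)·0.000 - (-3)·1.000) / (7) = 0.000;  x_1 ← (1−ω)·-2.000 + ω·0.000 = 0.780
  x_2: GS value = (-1 - (-2)·0.780 - (-4)·1.000) / (7) = 0.651;  x_2 ← (1−ω)·0.000 + ω·0.651 = 0.905
  x_3: GS value = (-11 - (-3)·0.780 - (-4)·0.905) / (11) = -0.458;  x_3 ← (1−ω)·1.000 + ω·-0.458 = -1.027

(0.780, 0.905, -1.027)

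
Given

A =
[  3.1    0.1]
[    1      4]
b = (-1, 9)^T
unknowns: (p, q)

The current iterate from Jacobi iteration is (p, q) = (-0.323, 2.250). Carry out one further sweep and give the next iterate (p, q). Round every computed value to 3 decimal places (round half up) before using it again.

One sweep:
  p = (-1 - (0.1)·2.250) / (3.1) = -0.395
  q = (9 - (1)·-0.323) / (4) = 2.331

(-0.395, 2.331)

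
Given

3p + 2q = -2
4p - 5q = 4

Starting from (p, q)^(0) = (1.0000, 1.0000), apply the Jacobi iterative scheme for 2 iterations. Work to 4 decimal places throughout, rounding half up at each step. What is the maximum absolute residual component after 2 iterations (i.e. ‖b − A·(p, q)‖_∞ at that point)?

Iteration 1:
  p = (-2 - (2)·1.0000) / (3) = -1.3333
  q = (4 - (4)·1.0000) / (-5) = 0.0000
Iteration 2:
  p = (-2 - (2)·0.0000) / (3) = -0.6667
  q = (4 - (4)·-1.3333) / (-5) = -1.8666
Residual b − A·x = (3.7333, -2.6662); ∞-norm = 3.7333

3.7333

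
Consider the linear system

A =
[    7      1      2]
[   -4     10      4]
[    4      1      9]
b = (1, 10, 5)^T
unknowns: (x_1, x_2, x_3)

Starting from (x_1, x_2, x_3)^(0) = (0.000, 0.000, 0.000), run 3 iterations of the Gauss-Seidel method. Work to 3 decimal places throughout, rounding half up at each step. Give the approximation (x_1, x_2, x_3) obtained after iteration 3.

(-0.120, 0.745, 0.526)

Iteration 1:
  x_1 = (1 - (1)·0.000 - (2)·0.000) / (7) = 0.143
  x_2 = (10 - (-4)·0.143 - (4)·0.000) / (10) = 1.057
  x_3 = (5 - (4)·0.143 - (1)·1.057) / (9) = 0.375
Iteration 2:
  x_1 = (1 - (1)·1.057 - (2)·0.375) / (7) = -0.115
  x_2 = (10 - (-4)·-0.115 - (4)·0.375) / (10) = 0.804
  x_3 = (5 - (4)·-0.115 - (1)·0.804) / (9) = 0.517
Iteration 3:
  x_1 = (1 - (1)·0.804 - (2)·0.517) / (7) = -0.120
  x_2 = (10 - (-4)·-0.120 - (4)·0.517) / (10) = 0.745
  x_3 = (5 - (4)·-0.120 - (1)·0.745) / (9) = 0.526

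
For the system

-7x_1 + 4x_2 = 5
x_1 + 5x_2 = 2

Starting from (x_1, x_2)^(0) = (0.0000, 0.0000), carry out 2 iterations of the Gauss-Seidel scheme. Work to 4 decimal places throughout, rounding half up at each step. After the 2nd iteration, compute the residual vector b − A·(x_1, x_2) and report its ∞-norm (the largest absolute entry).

Iteration 1:
  x_1 = (5 - (4)·0.0000) / (-7) = -0.7143
  x_2 = (2 - (1)·-0.7143) / (5) = 0.5429
Iteration 2:
  x_1 = (5 - (4)·0.5429) / (-7) = -0.4041
  x_2 = (2 - (1)·-0.4041) / (5) = 0.4808
Residual b − A·x = (0.2481, 0.0001); ∞-norm = 0.2481

0.2481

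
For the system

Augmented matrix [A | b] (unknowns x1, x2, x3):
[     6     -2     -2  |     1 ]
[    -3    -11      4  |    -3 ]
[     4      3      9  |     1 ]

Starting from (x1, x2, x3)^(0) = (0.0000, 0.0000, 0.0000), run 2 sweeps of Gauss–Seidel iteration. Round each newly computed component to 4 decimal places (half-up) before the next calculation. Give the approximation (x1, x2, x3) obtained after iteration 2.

Iteration 1:
  x1 = (1 - (-2)·0.0000 - (-2)·0.0000) / (6) = 0.1667
  x2 = (-3 - (-3)·0.1667 - (4)·0.0000) / (-11) = 0.2273
  x3 = (1 - (4)·0.1667 - (3)·0.2273) / (9) = -0.0387
Iteration 2:
  x1 = (1 - (-2)·0.2273 - (-2)·-0.0387) / (6) = 0.2295
  x2 = (-3 - (-3)·0.2295 - (4)·-0.0387) / (-11) = 0.1961
  x3 = (1 - (4)·0.2295 - (3)·0.1961) / (9) = -0.0563

(0.2295, 0.1961, -0.0563)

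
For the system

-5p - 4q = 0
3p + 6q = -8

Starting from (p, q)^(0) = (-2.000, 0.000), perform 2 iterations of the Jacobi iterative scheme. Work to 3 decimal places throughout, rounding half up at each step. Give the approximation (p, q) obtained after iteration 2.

(0.266, -1.333)

Iteration 1:
  p = (0 - (-4)·0.000) / (-5) = 0.000
  q = (-8 - (3)·-2.000) / (6) = -0.333
Iteration 2:
  p = (0 - (-4)·-0.333) / (-5) = 0.266
  q = (-8 - (3)·0.000) / (6) = -1.333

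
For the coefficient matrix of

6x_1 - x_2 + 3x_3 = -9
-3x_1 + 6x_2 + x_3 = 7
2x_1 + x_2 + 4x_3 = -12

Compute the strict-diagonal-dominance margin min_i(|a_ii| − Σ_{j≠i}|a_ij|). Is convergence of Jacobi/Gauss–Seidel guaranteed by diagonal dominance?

row 1: |6| − (1+3) = 2
row 2: |6| − (3+1) = 2
row 3: |4| − (2+1) = 1
minimum over rows = 1 → strictly diagonally dominant (convergence guaranteed)

1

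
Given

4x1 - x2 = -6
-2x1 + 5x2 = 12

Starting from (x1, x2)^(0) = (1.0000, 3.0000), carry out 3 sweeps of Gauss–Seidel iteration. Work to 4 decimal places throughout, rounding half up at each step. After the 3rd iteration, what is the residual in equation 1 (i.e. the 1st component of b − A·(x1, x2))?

Iteration 1:
  x1 = (-6 - (-1)·3.0000) / (4) = -0.7500
  x2 = (12 - (-2)·-0.7500) / (5) = 2.1000
Iteration 2:
  x1 = (-6 - (-1)·2.1000) / (4) = -0.9750
  x2 = (12 - (-2)·-0.9750) / (5) = 2.0100
Iteration 3:
  x1 = (-6 - (-1)·2.0100) / (4) = -0.9975
  x2 = (12 - (-2)·-0.9975) / (5) = 2.0010
Residual b − A·x = (-0.0090, 0.0000)

-0.0090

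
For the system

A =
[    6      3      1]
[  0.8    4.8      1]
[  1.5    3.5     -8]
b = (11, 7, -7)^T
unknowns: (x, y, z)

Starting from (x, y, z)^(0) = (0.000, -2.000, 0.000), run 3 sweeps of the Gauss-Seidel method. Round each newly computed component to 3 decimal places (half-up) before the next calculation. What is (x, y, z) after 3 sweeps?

Iteration 1:
  x = (11 - (3)·-2.000 - (1)·0.000) / (6) = 2.833
  y = (7 - (0.8)·2.833 - (1)·0.000) / (4.8) = 0.986
  z = (-7 - (1.5)·2.833 - (3.5)·0.986) / (-8) = 1.838
Iteration 2:
  x = (11 - (3)·0.986 - (1)·1.838) / (6) = 1.034
  y = (7 - (0.8)·1.034 - (1)·1.838) / (4.8) = 0.903
  z = (-7 - (1.5)·1.034 - (3.5)·0.903) / (-8) = 1.464
Iteration 3:
  x = (11 - (3)·0.903 - (1)·1.464) / (6) = 1.138
  y = (7 - (0.8)·1.138 - (1)·1.464) / (4.8) = 0.964
  z = (-7 - (1.5)·1.138 - (3.5)·0.964) / (-8) = 1.510

(1.138, 0.964, 1.510)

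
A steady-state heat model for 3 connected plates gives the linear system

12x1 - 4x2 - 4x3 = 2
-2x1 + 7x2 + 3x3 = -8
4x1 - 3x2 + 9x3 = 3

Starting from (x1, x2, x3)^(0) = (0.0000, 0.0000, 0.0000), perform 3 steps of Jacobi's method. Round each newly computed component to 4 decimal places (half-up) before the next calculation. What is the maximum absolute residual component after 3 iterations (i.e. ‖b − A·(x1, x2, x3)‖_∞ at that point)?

Iteration 1:
  x1 = (2 - (-4)·0.0000 - (-4)·0.0000) / (12) = 0.1667
  x2 = (-8 - (-2)·0.0000 - (3)·0.0000) / (7) = -1.1429
  x3 = (3 - (4)·0.0000 - (-3)·0.0000) / (9) = 0.3333
Iteration 2:
  x1 = (2 - (-4)·-1.1429 - (-4)·0.3333) / (12) = -0.1032
  x2 = (-8 - (-2)·0.1667 - (3)·0.3333) / (7) = -1.2381
  x3 = (3 - (4)·0.1667 - (-3)·-1.1429) / (9) = -0.1217
Iteration 3:
  x1 = (2 - (-4)·-1.2381 - (-4)·-0.1217) / (12) = -0.2866
  x2 = (-8 - (-2)·-0.1032 - (3)·-0.1217) / (7) = -1.1202
  x3 = (3 - (4)·-0.1032 - (-3)·-1.2381) / (9) = -0.0335
Residual b − A·x = (0.8244, -0.6313, 1.0873); ∞-norm = 1.0873

1.0873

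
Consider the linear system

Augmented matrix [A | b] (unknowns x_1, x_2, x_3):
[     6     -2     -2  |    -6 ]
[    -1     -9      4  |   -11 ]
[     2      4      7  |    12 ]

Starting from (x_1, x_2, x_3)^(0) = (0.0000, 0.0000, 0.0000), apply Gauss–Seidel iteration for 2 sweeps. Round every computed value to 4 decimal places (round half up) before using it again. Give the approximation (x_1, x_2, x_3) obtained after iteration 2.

(-0.1429, 1.7884, 0.7332)

Iteration 1:
  x_1 = (-6 - (-2)·0.0000 - (-2)·0.0000) / (6) = -1.0000
  x_2 = (-11 - (-1)·-1.0000 - (4)·0.0000) / (-9) = 1.3333
  x_3 = (12 - (2)·-1.0000 - (4)·1.3333) / (7) = 1.2381
Iteration 2:
  x_1 = (-6 - (-2)·1.3333 - (-2)·1.2381) / (6) = -0.1429
  x_2 = (-11 - (-1)·-0.1429 - (4)·1.2381) / (-9) = 1.7884
  x_3 = (12 - (2)·-0.1429 - (4)·1.7884) / (7) = 0.7332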